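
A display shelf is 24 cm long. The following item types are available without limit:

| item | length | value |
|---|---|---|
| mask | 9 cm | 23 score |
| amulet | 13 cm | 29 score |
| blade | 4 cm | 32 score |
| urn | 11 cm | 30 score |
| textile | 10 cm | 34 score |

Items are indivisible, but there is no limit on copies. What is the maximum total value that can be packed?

192 score

Best value-per-unit is blade at 32/4, and filling with it alone uses length 6×4=24. No mix of the others beats 6×32 = 192.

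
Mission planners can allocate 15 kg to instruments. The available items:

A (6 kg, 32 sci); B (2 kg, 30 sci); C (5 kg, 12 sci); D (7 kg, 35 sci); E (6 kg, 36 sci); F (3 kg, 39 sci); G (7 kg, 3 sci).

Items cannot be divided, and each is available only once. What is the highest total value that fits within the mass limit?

This is a 0/1 knapsack; check combinations near the capacity.
- A+E+F: mass 6+6+3=15, value 32+36+39=107
- B+E+F: mass 2+6+3=11, value 30+36+39=105
- B+D+F: mass 2+7+3=12, value 30+35+39=104
- A+B+F: mass 6+2+3=11, value 32+30+39=101
- B+D+E: mass 2+7+6=15, value 30+35+36=101
Best: 107 sci.

107 sci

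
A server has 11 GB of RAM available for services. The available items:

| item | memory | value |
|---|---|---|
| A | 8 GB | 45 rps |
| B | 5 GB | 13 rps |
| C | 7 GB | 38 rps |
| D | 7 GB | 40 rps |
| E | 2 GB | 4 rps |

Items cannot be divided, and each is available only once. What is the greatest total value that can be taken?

This is a 0/1 knapsack; check combinations near the capacity.
- A+E: memory 8+2=10, value 45+4=49
- A: memory 8, value 45
- D+E: memory 7+2=9, value 40+4=44
Best: 49 rps.

49 rps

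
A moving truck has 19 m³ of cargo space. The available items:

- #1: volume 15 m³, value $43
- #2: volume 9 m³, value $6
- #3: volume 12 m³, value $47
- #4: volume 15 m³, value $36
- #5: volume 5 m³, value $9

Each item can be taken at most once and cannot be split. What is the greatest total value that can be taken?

Check high-value combinations within 19 m³:
- #3+#5: volume 12+5=17, value 47+9=56
- #3: volume 12, value 47
- #1: volume 15, value 43
Best: $56.

$56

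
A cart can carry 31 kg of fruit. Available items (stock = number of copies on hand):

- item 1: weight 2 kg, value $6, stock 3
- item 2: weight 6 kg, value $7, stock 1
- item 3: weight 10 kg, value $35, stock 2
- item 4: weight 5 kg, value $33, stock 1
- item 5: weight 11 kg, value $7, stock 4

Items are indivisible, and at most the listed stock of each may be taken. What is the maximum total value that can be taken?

$121

Best selections within weight 31 and stock limits:
- 3×item 1 + 2×item 3 + 1×item 4: weight 31, value 121
- 2×item 1 + 2×item 3 + 1×item 4: weight 29, value 115
- 1×item 2 + 2×item 3 + 1×item 4: weight 31, value 110
Best: $121.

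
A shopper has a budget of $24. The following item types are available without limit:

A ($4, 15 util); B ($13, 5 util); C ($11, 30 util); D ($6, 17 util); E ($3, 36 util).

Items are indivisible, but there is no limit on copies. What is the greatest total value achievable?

Best value-per-unit is E at 36/3, and filling with it alone uses cost 8×3=24. No mix of the others beats 8×36 = 288.

288 util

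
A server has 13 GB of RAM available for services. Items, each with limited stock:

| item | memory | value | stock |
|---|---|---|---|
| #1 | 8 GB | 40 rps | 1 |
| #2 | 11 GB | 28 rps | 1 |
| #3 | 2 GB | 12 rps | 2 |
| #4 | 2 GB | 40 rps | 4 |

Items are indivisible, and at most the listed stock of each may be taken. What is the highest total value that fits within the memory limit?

184 rps

Best selections within memory 13 and stock limits:
- 2×#3 + 4×#4: memory 12, value 184
- 1×#3 + 4×#4: memory 10, value 172
- 4×#4: memory 8, value 160
Best: 184 rps.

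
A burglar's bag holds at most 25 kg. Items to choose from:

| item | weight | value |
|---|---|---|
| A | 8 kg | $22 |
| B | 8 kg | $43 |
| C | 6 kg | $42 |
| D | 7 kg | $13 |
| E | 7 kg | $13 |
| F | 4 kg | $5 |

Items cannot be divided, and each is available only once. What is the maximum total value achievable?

Check high-value combinations within 25 kg:
- A+B+C: weight 8+8+6=22, value 22+43+42=107
- B+C+D+F: weight 8+6+7+4=25, value 43+42+13+5=103
- B+C+E+F: weight 8+6+7+4=25, value 43+42+13+5=103
- B+C+D: weight 8+6+7=21, value 43+42+13=98
- B+C+E: weight 8+6+7=21, value 43+42+13=98
Best: $107.

$107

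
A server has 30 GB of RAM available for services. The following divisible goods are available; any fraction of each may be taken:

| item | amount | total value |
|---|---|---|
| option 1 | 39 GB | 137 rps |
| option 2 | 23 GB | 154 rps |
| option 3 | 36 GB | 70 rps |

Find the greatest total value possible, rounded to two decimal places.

178.59

Take in order of value per unit:
- option 2 (154/23 per unit): all 23 → value 154, running total 154.00
- option 1 (137/39 per unit): 7 of 39 → value 7×137/39 = 24.5897, running total 178.59
Total 178.59.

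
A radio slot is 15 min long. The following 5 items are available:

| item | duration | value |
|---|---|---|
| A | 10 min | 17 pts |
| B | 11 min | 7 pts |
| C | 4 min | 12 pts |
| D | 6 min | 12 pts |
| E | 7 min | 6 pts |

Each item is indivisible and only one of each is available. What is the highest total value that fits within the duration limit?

29 pts

Check high-value combinations within 15 min:
- A+C: duration 10+4=14, value 17+12=29
- C+D: duration 4+6=10, value 12+12=24
- B+C: duration 11+4=15, value 7+12=19
- C+E: duration 4+7=11, value 12+6=18
- D+E: duration 6+7=13, value 12+6=18
Best: 29 pts.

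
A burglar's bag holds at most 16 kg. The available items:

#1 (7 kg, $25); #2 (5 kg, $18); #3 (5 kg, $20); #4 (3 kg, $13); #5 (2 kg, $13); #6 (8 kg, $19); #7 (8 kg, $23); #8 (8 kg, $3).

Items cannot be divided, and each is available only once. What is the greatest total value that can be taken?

Check high-value combinations within 16 kg:
- #2+#3+#4+#5: weight 5+5+3+2=15, value 18+20+13+13=64
- #1+#3+#5: weight 7+5+2=14, value 25+20+13=58
- #1+#3+#4: weight 7+5+3=15, value 25+20+13=58
- #1+#2+#5: weight 7+5+2=14, value 25+18+13=56
- #1+#2+#4: weight 7+5+3=15, value 25+18+13=56
Best: $64.

$64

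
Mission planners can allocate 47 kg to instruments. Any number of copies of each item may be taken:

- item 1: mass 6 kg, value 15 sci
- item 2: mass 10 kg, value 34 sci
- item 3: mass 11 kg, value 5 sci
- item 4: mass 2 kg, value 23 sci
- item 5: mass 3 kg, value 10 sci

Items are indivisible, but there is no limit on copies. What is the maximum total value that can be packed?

529 sci

Best value-per-unit is item 4 at 23/2, and filling with it alone uses mass 23×2=46. No mix of the others beats 23×23 = 529.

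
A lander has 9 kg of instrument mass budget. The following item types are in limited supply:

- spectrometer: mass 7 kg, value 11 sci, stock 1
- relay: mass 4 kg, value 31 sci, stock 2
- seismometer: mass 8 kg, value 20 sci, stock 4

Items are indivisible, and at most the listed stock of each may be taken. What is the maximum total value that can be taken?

62 sci

Top feasible selections:
- 2×relay: mass 8, value 62
- 1×relay: mass 4, value 31
- 1×seismometer: mass 8, value 20
Best: 62 sci.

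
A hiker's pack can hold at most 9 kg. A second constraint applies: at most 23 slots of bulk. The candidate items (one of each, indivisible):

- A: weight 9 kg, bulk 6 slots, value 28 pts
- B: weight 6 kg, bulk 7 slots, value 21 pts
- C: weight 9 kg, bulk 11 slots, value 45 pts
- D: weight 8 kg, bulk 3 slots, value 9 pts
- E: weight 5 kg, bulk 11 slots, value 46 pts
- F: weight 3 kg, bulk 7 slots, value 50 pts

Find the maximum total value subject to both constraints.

Feasible sets respecting both limits:
- E+F: weight 8, bulk 18, value 96
- B+F: weight 9, bulk 14, value 71
- F: weight 3, bulk 7, value 50
Best: 96 pts.

96 pts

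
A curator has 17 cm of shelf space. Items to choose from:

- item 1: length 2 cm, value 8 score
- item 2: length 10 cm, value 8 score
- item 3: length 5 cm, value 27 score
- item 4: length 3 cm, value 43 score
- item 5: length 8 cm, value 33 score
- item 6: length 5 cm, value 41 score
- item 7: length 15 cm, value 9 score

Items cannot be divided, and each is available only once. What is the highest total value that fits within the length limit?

This is a 0/1 knapsack; check combinations near the capacity.
- item 1+item 3+item 4+item 6: length 2+5+3+5=15, value 8+27+43+41=119
- item 4+item 5+item 6: length 3+8+5=16, value 43+33+41=117
- item 3+item 4+item 6: length 5+3+5=13, value 27+43+41=111
- item 3+item 4+item 5: length 5+3+8=16, value 27+43+33=103
Best: 119 score.

119 score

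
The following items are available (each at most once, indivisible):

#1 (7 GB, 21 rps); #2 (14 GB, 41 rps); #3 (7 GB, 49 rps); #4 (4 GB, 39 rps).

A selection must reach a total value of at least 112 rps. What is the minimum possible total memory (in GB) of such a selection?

Subsets with value ≥ 112, sorted by total memory:
- #2+#3+#4: memory 25, value 129
- #1+#2+#3+#4: memory 32, value 150
Minimum memory: 25 GB.

25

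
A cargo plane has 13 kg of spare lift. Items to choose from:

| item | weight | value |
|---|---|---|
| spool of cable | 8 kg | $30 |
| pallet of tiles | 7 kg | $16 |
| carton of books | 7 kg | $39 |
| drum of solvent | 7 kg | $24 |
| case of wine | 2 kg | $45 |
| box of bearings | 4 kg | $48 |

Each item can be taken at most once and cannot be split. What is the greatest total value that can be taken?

Check high-value combinations within 13 kg:
- carton of books+case of wine+box of bearings: weight 7+2+4=13, value 39+45+48=132
- drum of solvent+case of wine+box of bearings: weight 7+2+4=13, value 24+45+48=117
- pallet of tiles+case of wine+box of bearings: weight 7+2+4=13, value 16+45+48=109
Best: $132.

$132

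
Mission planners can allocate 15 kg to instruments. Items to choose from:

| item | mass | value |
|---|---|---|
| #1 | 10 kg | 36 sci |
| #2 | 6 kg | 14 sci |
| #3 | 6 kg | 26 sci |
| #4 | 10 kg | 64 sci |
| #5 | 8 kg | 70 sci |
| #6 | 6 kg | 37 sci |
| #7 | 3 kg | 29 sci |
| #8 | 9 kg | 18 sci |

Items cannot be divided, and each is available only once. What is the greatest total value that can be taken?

107 sci

Check high-value combinations within 15 kg:
- #5+#6: mass 8+6=14, value 70+37=107
- #5+#7: mass 8+3=11, value 70+29=99
- #3+#5: mass 6+8=14, value 26+70=96
- #4+#7: mass 10+3=13, value 64+29=93
- #3+#6+#7: mass 6+6+3=15, value 26+37+29=92
Best: 107 sci.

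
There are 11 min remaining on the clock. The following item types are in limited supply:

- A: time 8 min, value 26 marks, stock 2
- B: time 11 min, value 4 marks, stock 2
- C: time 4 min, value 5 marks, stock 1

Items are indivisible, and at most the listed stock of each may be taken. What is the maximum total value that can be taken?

26 marks

Best selections within time 11 and stock limits:
- 1×A: time 8, value 26
- 1×C: time 4, value 5
- 1×B: time 11, value 4
Best: 26 marks.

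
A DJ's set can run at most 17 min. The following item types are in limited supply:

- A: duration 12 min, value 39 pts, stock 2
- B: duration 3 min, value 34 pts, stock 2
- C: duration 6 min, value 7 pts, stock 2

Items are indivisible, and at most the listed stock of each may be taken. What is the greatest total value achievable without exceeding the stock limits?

75 pts

Best selections within duration 17 and stock limits:
- 2×B + 1×C: duration 12, value 75
- 1×A + 1×B: duration 15, value 73
Best: 75 pts.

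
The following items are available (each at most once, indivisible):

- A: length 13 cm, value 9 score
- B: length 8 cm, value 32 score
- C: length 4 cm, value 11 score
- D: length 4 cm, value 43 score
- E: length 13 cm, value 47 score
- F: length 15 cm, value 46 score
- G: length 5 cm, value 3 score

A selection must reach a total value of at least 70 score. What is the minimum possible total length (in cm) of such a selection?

12

Subsets with value ≥ 70, sorted by total length:
- B+D: length 12, value 75
- B+C+D: length 16, value 86
- D+E: length 17, value 90
Minimum length: 12 cm.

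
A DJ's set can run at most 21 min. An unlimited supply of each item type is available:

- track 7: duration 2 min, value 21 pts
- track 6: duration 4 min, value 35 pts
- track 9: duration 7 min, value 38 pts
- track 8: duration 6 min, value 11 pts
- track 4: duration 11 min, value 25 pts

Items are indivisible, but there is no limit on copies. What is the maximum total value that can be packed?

Best value-per-unit is track 7 at 21/2, and filling with it alone uses duration 10×2=20. No mix of the others beats 10×21 = 210.

210 pts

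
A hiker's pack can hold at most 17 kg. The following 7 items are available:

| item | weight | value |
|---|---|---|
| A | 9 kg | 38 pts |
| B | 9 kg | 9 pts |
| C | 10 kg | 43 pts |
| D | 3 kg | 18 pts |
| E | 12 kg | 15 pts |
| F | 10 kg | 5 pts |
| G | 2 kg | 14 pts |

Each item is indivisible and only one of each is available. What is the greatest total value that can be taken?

This is a 0/1 knapsack; check combinations near the capacity.
- C+D+G: weight 10+3+2=15, value 43+18+14=75
- A+D+G: weight 9+3+2=14, value 38+18+14=70
- C+D: weight 10+3=13, value 43+18=61
- C+G: weight 10+2=12, value 43+14=57
Best: 75 pts.

75 pts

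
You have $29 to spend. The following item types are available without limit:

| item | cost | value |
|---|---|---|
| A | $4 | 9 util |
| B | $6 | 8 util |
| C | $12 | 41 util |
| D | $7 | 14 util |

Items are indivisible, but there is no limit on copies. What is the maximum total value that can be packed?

Best value-per-unit is C at 41/12; filling with it alone gives 2×41 = 82.
Optimal mix: 1×A + 2×C → cost 28, value 91.

91 util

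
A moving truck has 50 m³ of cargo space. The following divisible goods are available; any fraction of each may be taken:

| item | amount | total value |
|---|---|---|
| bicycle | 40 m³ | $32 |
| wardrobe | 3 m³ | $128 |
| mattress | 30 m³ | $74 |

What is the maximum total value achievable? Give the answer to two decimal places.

Take in order of value per unit:
- wardrobe (128/3 per unit): all 3 → value 128, running total 128.00
- mattress (74/30 per unit): all 30 → value 74, running total 202.00
- bicycle (32/40 per unit): 17 of 40 → value 17×32/40 = 13.6000, running total 215.60
Total 215.60.

215.60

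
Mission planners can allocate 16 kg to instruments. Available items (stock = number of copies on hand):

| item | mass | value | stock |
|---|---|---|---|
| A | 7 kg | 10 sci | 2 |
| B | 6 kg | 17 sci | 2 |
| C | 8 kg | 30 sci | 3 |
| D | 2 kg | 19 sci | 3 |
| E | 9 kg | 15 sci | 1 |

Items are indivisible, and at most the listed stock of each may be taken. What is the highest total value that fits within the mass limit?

Best selections within mass 16 and stock limits:
- 1×C + 3×D: mass 14, value 87
- 1×B + 3×D: mass 12, value 74
- 3×D + 1×E: mass 15, value 72
- 2×B + 2×D: mass 16, value 72
Best: 87 sci.

87 sci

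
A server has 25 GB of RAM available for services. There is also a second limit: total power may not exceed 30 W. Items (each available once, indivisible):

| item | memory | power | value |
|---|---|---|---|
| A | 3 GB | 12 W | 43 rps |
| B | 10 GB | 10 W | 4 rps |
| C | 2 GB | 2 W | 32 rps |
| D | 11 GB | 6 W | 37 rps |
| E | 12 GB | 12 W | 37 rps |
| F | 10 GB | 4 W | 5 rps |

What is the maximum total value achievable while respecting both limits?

112 rps

Feasible sets respecting both limits:
- A+C+D: memory 16, power 20, value 112
- A+C+E: memory 17, power 26, value 112
- C+D+E: memory 25, power 20, value 106
- A+D+F: memory 24, power 22, value 85
Best: 112 rps.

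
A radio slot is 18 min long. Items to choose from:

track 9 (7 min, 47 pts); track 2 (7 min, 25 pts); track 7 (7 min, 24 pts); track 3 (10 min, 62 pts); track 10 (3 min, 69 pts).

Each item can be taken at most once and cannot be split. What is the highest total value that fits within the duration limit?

141 pts

Check high-value combinations within 18 min:
- track 9+track 2+track 10: duration 7+7+3=17, value 47+25+69=141
- track 9+track 7+track 10: duration 7+7+3=17, value 47+24+69=140
- track 3+track 10: duration 10+3=13, value 62+69=131
- track 2+track 7+track 10: duration 7+7+3=17, value 25+24+69=118
Best: 141 pts.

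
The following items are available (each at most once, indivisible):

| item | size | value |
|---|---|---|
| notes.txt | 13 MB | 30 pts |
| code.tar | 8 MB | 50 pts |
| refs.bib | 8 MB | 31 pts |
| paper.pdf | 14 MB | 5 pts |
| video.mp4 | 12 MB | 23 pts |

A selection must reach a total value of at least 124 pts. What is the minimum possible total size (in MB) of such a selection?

41

Subsets with value ≥ 124, sorted by total size:
- notes.txt+code.tar+refs.bib+video.mp4: size 41, value 134
- notes.txt+code.tar+refs.bib+paper.pdf+video.mp4: size 55, value 139
Minimum size: 41 MB.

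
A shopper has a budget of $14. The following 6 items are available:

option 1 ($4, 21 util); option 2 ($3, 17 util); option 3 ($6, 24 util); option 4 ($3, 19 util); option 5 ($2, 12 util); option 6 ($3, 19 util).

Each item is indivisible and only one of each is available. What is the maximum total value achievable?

Check high-value combinations within $14:
- option 1+option 2+option 4+option 6: cost 4+3+3+3=13, value 21+17+19+19=76
- option 3+option 4+option 5+option 6: cost 6+3+2+3=14, value 24+19+12+19=74
- option 2+option 3+option 4+option 5: cost 3+6+3+2=14, value 17+24+19+12=72
Best: 76 util.

76 util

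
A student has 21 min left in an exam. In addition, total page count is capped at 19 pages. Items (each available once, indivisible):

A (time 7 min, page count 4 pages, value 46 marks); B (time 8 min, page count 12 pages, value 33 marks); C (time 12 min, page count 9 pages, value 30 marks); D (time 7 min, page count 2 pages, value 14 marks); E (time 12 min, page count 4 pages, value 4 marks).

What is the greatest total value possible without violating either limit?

79 marks

Feasible sets respecting both limits:
- A+B: time 15, page count 16, value 79
- A+C: time 19, page count 13, value 76
- A+D: time 14, page count 6, value 60
- A+E: time 19, page count 8, value 50
Best: 79 marks.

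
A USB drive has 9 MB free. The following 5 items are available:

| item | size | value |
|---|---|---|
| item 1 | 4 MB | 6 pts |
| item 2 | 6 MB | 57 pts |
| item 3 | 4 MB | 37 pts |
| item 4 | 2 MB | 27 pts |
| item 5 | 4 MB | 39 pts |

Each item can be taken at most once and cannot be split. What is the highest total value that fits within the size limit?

84 pts

Check high-value combinations within 9 MB:
- item 2+item 4: size 6+2=8, value 57+27=84
- item 3+item 5: size 4+4=8, value 37+39=76
- item 4+item 5: size 2+4=6, value 27+39=66
Best: 84 pts.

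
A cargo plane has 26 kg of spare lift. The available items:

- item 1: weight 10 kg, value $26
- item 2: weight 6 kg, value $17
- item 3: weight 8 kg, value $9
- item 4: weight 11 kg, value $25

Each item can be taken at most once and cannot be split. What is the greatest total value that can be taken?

$52

Check high-value combinations within 26 kg:
- item 1+item 2+item 3: weight 10+6+8=24, value 26+17+9=52
- item 1+item 4: weight 10+11=21, value 26+25=51
- item 2+item 3+item 4: weight 6+8+11=25, value 17+9+25=51
- item 1+item 2: weight 10+6=16, value 26+17=43
Best: $52.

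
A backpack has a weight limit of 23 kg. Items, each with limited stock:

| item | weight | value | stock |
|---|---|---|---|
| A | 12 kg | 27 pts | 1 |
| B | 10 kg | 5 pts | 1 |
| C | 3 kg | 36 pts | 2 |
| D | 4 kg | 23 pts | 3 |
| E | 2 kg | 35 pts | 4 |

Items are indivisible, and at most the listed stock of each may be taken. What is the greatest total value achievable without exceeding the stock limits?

Best selections within weight 23 and stock limits:
- 2×C + 2×D + 4×E: weight 22, value 258
- 1×C + 3×D + 4×E: weight 23, value 245
- 2×C + 1×D + 4×E: weight 18, value 235
- 2×C + 2×D + 3×E: weight 20, value 223
Best: 258 pts.

258 pts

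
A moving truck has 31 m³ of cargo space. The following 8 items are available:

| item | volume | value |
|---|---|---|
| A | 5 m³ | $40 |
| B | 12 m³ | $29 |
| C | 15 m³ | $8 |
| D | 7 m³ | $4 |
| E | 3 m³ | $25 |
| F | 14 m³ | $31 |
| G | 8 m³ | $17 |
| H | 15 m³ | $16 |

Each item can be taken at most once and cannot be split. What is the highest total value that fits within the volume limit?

Check high-value combinations within 31 m³:
- A+E+F+G: volume 5+3+14+8=30, value 40+25+31+17=113
- A+B+E+G: volume 5+12+3+8=28, value 40+29+25+17=111
- A+D+E+F: volume 5+7+3+14=29, value 40+4+25+31=100
- A+B+F: volume 5+12+14=31, value 40+29+31=100
Best: $113.

$113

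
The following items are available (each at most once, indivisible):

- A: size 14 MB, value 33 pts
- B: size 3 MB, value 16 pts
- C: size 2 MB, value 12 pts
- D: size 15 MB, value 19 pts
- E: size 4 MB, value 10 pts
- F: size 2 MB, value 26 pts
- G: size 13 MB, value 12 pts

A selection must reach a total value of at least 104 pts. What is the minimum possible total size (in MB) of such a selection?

Subsets with value ≥ 104, sorted by total size:
- A+B+C+D+F: size 36, value 106
- A+B+C+E+F+G: size 38, value 109
- A+B+D+E+F: size 38, value 104
- A+B+C+D+E+F: size 40, value 116
Minimum size: 36 MB.

36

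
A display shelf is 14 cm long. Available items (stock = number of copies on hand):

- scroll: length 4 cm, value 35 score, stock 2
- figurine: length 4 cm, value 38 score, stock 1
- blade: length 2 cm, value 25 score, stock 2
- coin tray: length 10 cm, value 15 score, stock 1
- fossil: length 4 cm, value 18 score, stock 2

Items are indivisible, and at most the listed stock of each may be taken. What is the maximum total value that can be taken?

133 score

Best selections within length 14 and stock limits:
- 2×scroll + 1×figurine + 1×blade: length 14, value 133
- 1×scroll + 1×figurine + 2×blade: length 12, value 123
Best: 133 score.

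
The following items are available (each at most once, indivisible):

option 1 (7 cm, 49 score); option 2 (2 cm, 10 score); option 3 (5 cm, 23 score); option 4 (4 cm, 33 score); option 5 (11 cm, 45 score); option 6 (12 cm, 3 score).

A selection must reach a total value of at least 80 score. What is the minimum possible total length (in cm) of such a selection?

11

Subsets with value ≥ 80, sorted by total length:
- option 1+option 4: length 11, value 82
- option 1+option 2+option 4: length 13, value 92
Minimum length: 11 cm.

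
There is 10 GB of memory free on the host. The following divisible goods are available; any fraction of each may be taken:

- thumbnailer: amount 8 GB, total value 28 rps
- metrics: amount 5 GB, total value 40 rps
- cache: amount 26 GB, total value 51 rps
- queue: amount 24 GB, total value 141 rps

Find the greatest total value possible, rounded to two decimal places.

Take in order of value per unit:
- metrics (40/5 per unit): all 5 → value 40, running total 40.00
- queue (141/24 per unit): 5 of 24 → value 5×141/24 = 29.3750, running total 69.38
Total 69.38.

69.38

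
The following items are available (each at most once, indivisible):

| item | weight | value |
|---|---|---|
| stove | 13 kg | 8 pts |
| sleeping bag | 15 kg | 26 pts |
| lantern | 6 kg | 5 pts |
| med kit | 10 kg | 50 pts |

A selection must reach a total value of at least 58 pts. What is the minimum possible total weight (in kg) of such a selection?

23

Subsets with value ≥ 58, sorted by total weight:
- stove+med kit: weight 23, value 58
- sleeping bag+med kit: weight 25, value 76
- stove+lantern+med kit: weight 29, value 63
- sleeping bag+lantern+med kit: weight 31, value 81
Minimum weight: 23 kg.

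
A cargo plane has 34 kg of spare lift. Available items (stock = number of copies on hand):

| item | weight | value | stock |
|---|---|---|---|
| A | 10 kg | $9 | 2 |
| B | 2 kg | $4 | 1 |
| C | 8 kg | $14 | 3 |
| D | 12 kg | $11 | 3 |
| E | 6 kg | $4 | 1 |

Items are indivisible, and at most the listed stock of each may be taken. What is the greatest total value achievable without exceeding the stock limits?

$51

Best selections within weight 34 and stock limits:
- 1×A + 3×C: weight 34, value 51
- 1×B + 3×C + 1×E: weight 32, value 50
- 1×B + 3×C: weight 26, value 46
Best: $51.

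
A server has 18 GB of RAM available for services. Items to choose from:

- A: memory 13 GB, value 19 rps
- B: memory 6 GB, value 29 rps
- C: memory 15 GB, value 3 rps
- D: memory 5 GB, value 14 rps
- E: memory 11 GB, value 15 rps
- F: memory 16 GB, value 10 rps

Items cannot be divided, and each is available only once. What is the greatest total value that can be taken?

44 rps

Check high-value combinations within 18 GB:
- B+E: memory 6+11=17, value 29+15=44
- B+D: memory 6+5=11, value 29+14=43
- A+D: memory 13+5=18, value 19+14=33
- B: memory 6, value 29
Best: 44 rps.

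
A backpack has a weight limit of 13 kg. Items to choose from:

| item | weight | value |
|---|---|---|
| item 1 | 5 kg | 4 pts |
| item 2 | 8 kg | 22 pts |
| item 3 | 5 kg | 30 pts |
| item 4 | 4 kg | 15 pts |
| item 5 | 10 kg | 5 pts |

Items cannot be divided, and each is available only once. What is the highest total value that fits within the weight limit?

52 pts

Check high-value combinations within 13 kg:
- item 2+item 3: weight 8+5=13, value 22+30=52
- item 3+item 4: weight 5+4=9, value 30+15=45
- item 2+item 4: weight 8+4=12, value 22+15=37
- item 1+item 3: weight 5+5=10, value 4+30=34
- item 3: weight 5, value 30
Best: 52 pts.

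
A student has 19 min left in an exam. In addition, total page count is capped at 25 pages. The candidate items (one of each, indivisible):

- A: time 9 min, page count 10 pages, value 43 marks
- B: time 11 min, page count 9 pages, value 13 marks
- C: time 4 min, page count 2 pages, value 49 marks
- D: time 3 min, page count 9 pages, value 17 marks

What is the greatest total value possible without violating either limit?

109 marks

Feasible sets respecting both limits:
- A+C+D: time 16, page count 21, value 109
- A+C: time 13, page count 12, value 92
- B+C+D: time 18, page count 20, value 79
Best: 109 marks.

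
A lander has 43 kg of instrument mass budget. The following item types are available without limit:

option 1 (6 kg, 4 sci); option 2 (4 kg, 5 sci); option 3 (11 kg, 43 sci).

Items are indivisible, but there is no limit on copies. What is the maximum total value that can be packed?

139 sci

Best value-per-unit is option 3 at 43/11; filling with it alone gives 3×43 = 129.
Optimal mix: 2×option 2 + 3×option 3 → mass 41, value 139.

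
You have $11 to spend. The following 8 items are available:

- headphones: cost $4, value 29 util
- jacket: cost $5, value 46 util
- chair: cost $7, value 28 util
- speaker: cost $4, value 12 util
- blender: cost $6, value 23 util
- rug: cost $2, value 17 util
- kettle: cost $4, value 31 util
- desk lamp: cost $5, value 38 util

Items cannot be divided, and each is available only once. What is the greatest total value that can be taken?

94 util

Check high-value combinations within $11:
- jacket+rug+kettle: cost 5+2+4=11, value 46+17+31=94
- headphones+jacket+rug: cost 4+5+2=11, value 29+46+17=92
- rug+kettle+desk lamp: cost 2+4+5=11, value 17+31+38=86
- jacket+desk lamp: cost 5+5=10, value 46+38=84
Best: 94 util.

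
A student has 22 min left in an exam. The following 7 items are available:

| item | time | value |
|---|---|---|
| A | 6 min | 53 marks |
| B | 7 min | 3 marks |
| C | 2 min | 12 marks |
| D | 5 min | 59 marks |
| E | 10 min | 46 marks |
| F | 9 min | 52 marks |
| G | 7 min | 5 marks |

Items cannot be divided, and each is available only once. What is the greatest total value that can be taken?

176 marks

Check high-value combinations within 22 min:
- A+C+D+F: time 6+2+5+9=22, value 53+12+59+52=176
- A+D+F: time 6+5+9=20, value 53+59+52=164
- A+D+E: time 6+5+10=21, value 53+59+46=158
Best: 176 marks.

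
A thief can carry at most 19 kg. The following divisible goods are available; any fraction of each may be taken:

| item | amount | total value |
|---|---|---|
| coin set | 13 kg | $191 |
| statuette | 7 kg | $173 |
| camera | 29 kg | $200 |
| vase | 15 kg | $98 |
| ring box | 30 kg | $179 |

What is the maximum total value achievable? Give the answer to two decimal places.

349.31

Take in order of value per unit:
- statuette (173/7 per unit): all 7 → value 173, running total 173.00
- coin set (191/13 per unit): 12 of 13 → value 12×191/13 = 176.3077, running total 349.31
Total 349.31.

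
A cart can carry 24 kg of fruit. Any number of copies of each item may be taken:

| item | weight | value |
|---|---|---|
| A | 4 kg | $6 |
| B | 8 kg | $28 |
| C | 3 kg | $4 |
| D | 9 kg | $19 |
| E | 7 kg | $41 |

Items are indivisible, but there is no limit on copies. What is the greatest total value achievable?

$127

Best value-per-unit is E at 41/7; filling with it alone gives 3×41 = 123.
Optimal mix: 1×C + 3×E → weight 24, value 127.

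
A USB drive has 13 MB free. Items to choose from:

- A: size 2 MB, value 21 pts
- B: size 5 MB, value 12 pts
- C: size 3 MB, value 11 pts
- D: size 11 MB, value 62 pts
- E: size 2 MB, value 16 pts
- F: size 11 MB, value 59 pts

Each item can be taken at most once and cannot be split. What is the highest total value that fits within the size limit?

83 pts

Check high-value combinations within 13 MB:
- A+D: size 2+11=13, value 21+62=83
- A+F: size 2+11=13, value 21+59=80
- D+E: size 11+2=13, value 62+16=78
- E+F: size 2+11=13, value 16+59=75
Best: 83 pts.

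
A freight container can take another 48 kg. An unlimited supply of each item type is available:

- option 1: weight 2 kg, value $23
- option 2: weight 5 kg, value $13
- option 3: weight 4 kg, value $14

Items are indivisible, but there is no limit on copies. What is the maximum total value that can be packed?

$552

Best value-per-unit is option 1 at 23/2, and filling with it alone uses weight 24×2=48. No mix of the others beats 24×23 = 552.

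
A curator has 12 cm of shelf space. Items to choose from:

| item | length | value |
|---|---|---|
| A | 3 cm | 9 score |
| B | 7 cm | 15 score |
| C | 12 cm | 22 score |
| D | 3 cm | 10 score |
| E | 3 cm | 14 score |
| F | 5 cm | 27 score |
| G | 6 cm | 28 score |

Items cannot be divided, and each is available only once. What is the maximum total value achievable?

This is a 0/1 knapsack; check combinations near the capacity.
- F+G: length 5+6=11, value 27+28=55
- D+E+G: length 3+3+6=12, value 10+14+28=52
- D+E+F: length 3+3+5=11, value 10+14+27=51
- A+E+G: length 3+3+6=12, value 9+14+28=51
Best: 55 score.

55 score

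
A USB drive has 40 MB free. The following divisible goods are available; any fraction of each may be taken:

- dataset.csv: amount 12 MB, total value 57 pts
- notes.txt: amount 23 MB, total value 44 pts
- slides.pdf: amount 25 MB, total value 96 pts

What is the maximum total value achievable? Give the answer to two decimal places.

158.74

Take in order of value per unit:
- dataset.csv (57/12 per unit): all 12 → value 57, running total 57.00
- slides.pdf (96/25 per unit): all 25 → value 96, running total 153.00
- notes.txt (44/23 per unit): 3 of 23 → value 3×44/23 = 5.7391, running total 158.74
Total 158.74.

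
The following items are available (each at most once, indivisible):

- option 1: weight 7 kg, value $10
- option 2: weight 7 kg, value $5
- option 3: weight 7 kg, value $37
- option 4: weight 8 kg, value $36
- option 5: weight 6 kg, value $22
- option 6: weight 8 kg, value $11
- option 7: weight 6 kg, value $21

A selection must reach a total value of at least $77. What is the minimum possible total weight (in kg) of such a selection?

Subsets with value ≥ 77, sorted by total weight:
- option 3+option 5+option 7: weight 19, value 80
- option 4+option 5+option 7: weight 20, value 79
- option 3+option 4+option 5: weight 21, value 95
Minimum weight: 19 kg.

19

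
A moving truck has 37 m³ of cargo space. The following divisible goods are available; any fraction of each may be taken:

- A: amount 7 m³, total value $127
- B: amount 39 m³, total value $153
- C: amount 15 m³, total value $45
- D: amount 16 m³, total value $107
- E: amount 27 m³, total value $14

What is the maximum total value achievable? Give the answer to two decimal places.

288.92

Take in order of value per unit:
- A (127/7 per unit): all 7 → value 127, running total 127.00
- D (107/16 per unit): all 16 → value 107, running total 234.00
- B (153/39 per unit): 14 of 39 → value 14×153/39 = 54.9231, running total 288.92
Total 288.92.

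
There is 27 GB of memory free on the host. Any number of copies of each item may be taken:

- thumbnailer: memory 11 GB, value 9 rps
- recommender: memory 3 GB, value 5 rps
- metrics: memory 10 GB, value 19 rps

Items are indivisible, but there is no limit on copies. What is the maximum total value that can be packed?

48 rps

Best value-per-unit is metrics at 19/10; filling with it alone gives 2×19 = 38.
Optimal mix: 2×recommender + 2×metrics → memory 26, value 48.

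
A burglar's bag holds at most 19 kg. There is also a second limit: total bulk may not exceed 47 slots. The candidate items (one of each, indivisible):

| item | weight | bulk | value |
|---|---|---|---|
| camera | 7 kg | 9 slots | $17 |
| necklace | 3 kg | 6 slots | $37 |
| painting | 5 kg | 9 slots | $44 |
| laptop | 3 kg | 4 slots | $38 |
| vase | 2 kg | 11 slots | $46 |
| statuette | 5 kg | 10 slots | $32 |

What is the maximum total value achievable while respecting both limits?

Feasible sets respecting both limits:
- necklace+painting+laptop+vase+statuette: weight 18, bulk 40, value 197
- necklace+painting+laptop+vase: weight 13, bulk 30, value 165
- painting+laptop+vase+statuette: weight 15, bulk 34, value 160
- necklace+painting+vase+statuette: weight 15, bulk 36, value 159
Best: $197.

$197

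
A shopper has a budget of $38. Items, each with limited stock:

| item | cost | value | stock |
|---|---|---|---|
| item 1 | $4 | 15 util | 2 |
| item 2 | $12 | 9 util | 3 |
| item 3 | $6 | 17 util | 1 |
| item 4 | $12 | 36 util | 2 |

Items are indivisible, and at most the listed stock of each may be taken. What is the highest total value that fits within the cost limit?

119 util

Top feasible selections:
- 2×item 1 + 1×item 3 + 2×item 4: cost 38, value 119
- 1×item 1 + 1×item 3 + 2×item 4: cost 34, value 104
- 2×item 1 + 2×item 4: cost 32, value 102
Best: 119 util.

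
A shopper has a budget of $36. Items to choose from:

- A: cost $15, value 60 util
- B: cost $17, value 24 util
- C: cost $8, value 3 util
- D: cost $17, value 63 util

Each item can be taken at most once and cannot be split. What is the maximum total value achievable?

Check high-value combinations within $36:
- A+D: cost 15+17=32, value 60+63=123
- B+D: cost 17+17=34, value 24+63=87
- A+B: cost 15+17=32, value 60+24=84
- C+D: cost 8+17=25, value 3+63=66
- D: cost 17, value 63
Best: 123 util.

123 util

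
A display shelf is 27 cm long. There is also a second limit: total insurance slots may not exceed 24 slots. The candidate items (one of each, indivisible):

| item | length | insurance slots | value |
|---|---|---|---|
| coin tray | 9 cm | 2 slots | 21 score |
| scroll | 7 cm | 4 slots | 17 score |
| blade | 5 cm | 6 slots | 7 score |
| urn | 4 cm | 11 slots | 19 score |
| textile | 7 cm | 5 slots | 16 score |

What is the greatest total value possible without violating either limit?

73 score

Feasible sets respecting both limits:
- coin tray+scroll+urn+textile: length 27, insurance slots 22, value 73
- coin tray+scroll+blade+urn: length 25, insurance slots 23, value 64
- coin tray+blade+urn+textile: length 25, insurance slots 24, value 63
- coin tray+scroll+urn: length 20, insurance slots 17, value 57
Best: 73 score.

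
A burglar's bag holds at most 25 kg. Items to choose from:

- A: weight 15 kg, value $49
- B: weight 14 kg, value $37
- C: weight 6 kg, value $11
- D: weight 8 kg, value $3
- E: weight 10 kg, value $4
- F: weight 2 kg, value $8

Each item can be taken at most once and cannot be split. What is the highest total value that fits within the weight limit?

Check high-value combinations within 25 kg:
- A+C+F: weight 15+6+2=23, value 49+11+8=68
- A+C: weight 15+6=21, value 49+11=60
- A+D+F: weight 15+8+2=25, value 49+3+8=60
- A+F: weight 15+2=17, value 49+8=57
Best: $68.

$68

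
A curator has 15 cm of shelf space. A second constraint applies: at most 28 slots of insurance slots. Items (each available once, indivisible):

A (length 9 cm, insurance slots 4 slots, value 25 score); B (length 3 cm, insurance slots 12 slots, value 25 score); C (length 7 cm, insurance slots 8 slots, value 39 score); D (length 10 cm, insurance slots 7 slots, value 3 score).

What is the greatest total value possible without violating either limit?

64 score

Feasible sets respecting both limits:
- B+C: length 10, insurance slots 20, value 64
- A+B: length 12, insurance slots 16, value 50
- C: length 7, insurance slots 8, value 39
Best: 64 score.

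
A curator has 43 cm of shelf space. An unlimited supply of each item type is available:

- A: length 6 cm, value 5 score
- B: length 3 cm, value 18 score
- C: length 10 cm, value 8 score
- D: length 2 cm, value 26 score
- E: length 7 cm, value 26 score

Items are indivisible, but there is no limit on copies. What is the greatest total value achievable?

546 score

Best value-per-unit is D at 26/2, and filling with it alone uses length 21×2=42. No mix of the others beats 21×26 = 546.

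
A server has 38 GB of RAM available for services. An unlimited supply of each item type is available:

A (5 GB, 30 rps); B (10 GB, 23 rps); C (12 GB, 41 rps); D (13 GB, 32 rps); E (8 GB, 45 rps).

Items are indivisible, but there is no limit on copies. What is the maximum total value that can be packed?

Best value-per-unit is A at 30/5; filling with it alone gives 7×30 = 210.
Optimal mix: 6×A + 1×E → memory 38, value 225.

225 rps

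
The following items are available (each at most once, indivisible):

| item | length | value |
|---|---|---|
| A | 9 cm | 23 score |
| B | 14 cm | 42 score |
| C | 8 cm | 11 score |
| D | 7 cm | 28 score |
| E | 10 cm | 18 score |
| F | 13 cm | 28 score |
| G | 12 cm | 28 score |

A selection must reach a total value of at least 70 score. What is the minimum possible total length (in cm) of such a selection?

Subsets with value ≥ 70, sorted by total length:
- B+D: length 21, value 70
- B+G: length 26, value 70
- B+F: length 27, value 70
- A+D+G: length 28, value 79
Minimum length: 21 cm.

21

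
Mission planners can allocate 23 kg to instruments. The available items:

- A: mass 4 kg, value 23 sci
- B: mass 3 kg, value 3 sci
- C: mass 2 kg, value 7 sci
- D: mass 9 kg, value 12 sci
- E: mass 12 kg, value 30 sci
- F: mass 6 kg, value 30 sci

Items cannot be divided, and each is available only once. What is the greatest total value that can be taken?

Check high-value combinations within 23 kg:
- A+E+F: mass 4+12+6=22, value 23+30+30=83
- A+C+D+F: mass 4+2+9+6=21, value 23+7+12+30=72
- B+C+E+F: mass 3+2+12+6=23, value 3+7+30+30=70
- A+B+D+F: mass 4+3+9+6=22, value 23+3+12+30=68
Best: 83 sci.

83 sci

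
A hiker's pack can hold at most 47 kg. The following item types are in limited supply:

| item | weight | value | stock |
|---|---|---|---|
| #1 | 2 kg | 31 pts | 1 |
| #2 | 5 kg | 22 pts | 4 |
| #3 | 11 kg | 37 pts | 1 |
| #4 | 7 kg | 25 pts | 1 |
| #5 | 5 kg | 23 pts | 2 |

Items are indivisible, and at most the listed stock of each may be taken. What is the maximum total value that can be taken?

Best selections within weight 47 and stock limits:
- 1×#1 + 3×#2 + 1×#3 + 1×#4 + 2×#5: weight 45, value 205
- 1×#1 + 4×#2 + 1×#3 + 1×#4 + 1×#5: weight 45, value 204
Best: 205 pts.

205 pts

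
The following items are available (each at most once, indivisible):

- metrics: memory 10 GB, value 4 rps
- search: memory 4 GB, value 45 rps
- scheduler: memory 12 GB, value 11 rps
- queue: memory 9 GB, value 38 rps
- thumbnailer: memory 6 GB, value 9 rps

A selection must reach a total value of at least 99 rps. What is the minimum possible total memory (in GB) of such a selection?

Subsets with value ≥ 99, sorted by total memory:
- search+scheduler+queue+thumbnailer: memory 31, value 103
- metrics+search+scheduler+queue+thumbnailer: memory 41, value 107
Minimum memory: 31 GB.

31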